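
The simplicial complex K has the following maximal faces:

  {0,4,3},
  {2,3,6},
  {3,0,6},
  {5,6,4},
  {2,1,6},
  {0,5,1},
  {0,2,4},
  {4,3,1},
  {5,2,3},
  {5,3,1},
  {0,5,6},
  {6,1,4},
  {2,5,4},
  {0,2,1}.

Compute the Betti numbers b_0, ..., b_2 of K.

Order the vertices as 0 < 1 < 2 < 3 < 4 < 5 < 6. Listing each simplex with vertices in this order, K has dimension 2 with simplices:

  0-simplices (7): [0], [1], [2], [3], [4], [5], [6]
  1-simplices (21): [0,1], [0,2], [0,3], [0,4], [0,5], [0,6], [1,2], [1,3], [1,4], [1,5], [1,6], [2,3], [2,4], [2,5], [2,6], [3,4], [3,5], [3,6], [4,5], [4,6], [5,6]
  2-simplices (14): [0,1,2], [0,1,5], [0,2,4], [0,3,4], [0,3,6], [0,5,6], [1,2,6], [1,3,4], [1,3,5], [1,4,6], [2,3,5], [2,3,6], [2,4,5], [4,5,6]

so the chain groups are C_0 ≅ Z^7, C_1 ≅ Z^21, C_2 ≅ Z^14.

∂_1: C_1 → C_0 is given by ∂[p,q] = [q] − [p]. For instance
  ∂[0,1] = [1] − [0].
The resulting 7×21 matrix has rank 6, and its Smith normal form has invariant factors (1,1,1,1,1,1).

Boundary ∂_2: C_2 → C_1 acts by ∂[p,q,r] = [q,r] − [p,r] + [p,q]. For instance
  ∂[0,1,2] = [1,2] − [0,2] + [0,1],
  ∂[0,3,6] = [3,6] − [0,6] + [0,3].
The resulting 21×14 matrix has rank 13, and its Smith normal form has invariant factors (1,1,1,1,1,1,1,1,1,1,1,1,1).

From H_k ≅ ker(∂_k) / im(∂_{k+1}) we obtain:

  H_0: rank C_0 − rank ∂_1 = 7 − 6 = 1, and the invariant factors of ∂_1 are all 1, so H_0 = Z.
  H_1: rank ker ∂_1 − rank ∂_2 = (21 − 6) − 13 = 2, and the invariant factors of ∂_2 are all 1, so H_1 = Z^2.
  H_2: rank ker ∂_2 − rank ∂_3 = (14 − 13) − 0 = 1, and there is no ∂_3, so H_2 = Z.

As a check, the Euler characteristic is 7 − 21 + 14 = 0, which agrees with 1 − 2 + 1 = 0.

Hence the Betti numbers are b_0 = 1, b_1 = 2, b_2 = 1.

b_0 = 1, b_1 = 2, b_2 = 1.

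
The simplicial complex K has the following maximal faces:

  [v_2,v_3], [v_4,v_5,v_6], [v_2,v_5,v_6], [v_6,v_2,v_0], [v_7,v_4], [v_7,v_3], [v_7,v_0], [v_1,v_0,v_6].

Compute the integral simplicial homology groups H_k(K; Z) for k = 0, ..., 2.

Fix the vertex order v_0 < v_1 < v_2 < v_3 < v_4 < v_5 < v_6 < v_7 and write every simplex with vertices in increasing order. Then dim K = 2 and the simplices of K are:

  0-simplices (8): [v_0], [v_1], [v_2], [v_3], [v_4], [v_5], [v_6], [v_7]
  1-simplices (13): [v_0,v_1], [v_0,v_2], [v_0,v_6], [v_0,v_7], [v_1,v_6], [v_2,v_3], [v_2,v_5], [v_2,v_6], [v_3,v_7], [v_4,v_5], [v_4,v_6], [v_4,v_7], [v_5,v_6]
  2-simplices (4): [v_0,v_1,v_6], [v_0,v_2,v_6], [v_2,v_5,v_6], [v_4,v_5,v_6]

so the chain groups are C_0 ≅ Z^8, C_1 ≅ Z^13, C_2 ≅ Z^4.

∂_1: C_1 → C_0 maps an edge to its endpoints' difference, ∂[p,q] = q − p.
As a 8×13 matrix over Z this has rank 7, with invariant factors (1,1,1,1,1,1,1).

Boundary ∂_2: C_2 → C_1 acts by ∂[p,q,r] = [q,r] − [p,r] + [p,q]. For instance
  ∂[v_4,v_5,v_6] = [v_5,v_6] − [v_4,v_6] + [v_4,v_5],
  ∂[v_0,v_2,v_6] = [v_2,v_6] − [v_0,v_6] + [v_0,v_2].
The resulting 13×4 matrix has rank 4, and its Smith normal form has invariant factors (1,1,1,1).

Reading off H_k = ker ∂_k / im ∂_{k+1}:

  H_0: rank C_0 − rank ∂_1 = 8 − 7 = 1, and the invariant factors of ∂_1 are all 1, so H_0 = Z.
  H_1: rank ker ∂_1 − rank ∂_2 = (13 − 7) − 4 = 2, and the invariant factors of ∂_2 are all 1, so H_1 = Z^2.
  H_2: rank ker ∂_2 − rank ∂_3 = (4 − 4) − 0 = 0, and there is no ∂_3, so H_2 = 0.

H_0 ≅ Z,  H_1 ≅ Z^2,  H_2 = 0.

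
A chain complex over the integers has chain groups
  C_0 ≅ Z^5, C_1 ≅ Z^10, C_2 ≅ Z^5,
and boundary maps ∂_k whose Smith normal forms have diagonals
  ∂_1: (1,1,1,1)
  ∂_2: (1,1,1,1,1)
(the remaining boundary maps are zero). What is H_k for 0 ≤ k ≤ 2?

H_0: b_0 = 5 − 0 − 4 = 1; torsion from ∂_1 factors > 1: none. So H_0 = Z.
H_1: b_1 = 10 − 4 − 5 = 1; torsion from ∂_2 factors > 1: none. So H_1 = Z.
H_2: b_2 = 5 − 5 − 0 = 0; torsion from ∂_3 factors > 1: none. So H_2 = 0.

H_0 = Z,  H_1 = Z,  H_2 = 0.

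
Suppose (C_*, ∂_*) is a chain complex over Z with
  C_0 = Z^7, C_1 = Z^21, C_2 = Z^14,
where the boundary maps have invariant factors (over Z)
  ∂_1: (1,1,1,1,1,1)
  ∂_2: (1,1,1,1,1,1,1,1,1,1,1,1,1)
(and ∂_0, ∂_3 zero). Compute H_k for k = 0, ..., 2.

H_0 = Z,  H_1 = Z^2,  H_2 = Z.

H_0: b_0 = 7 − 0 − 6 = 1; torsion from ∂_1 factors > 1: none. So H_0 = Z.
H_1: b_1 = 21 − 6 − 13 = 2; torsion from ∂_2 factors > 1: none. So H_1 = Z^2.
H_2: b_2 = 14 − 13 − 0 = 1; torsion from ∂_3 factors > 1: none. So H_2 = Z.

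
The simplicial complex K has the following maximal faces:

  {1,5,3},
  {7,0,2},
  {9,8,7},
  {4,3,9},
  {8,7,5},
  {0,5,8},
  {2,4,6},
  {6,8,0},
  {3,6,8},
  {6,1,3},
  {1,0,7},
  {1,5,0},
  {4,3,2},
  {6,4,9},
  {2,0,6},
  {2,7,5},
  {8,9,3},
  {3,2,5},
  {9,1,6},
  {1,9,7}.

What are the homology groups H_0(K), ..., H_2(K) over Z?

H_0 ≅ Z,  H_1 ≅ Z ⊕ Z_2,  H_2 = 0.

Order the vertices as 0 < 1 < 2 < 3 < 4 < 5 < 6 < 7 < 8 < 9. Listing each simplex with vertices in this order, K has dimension 2 with simplices:

  0-simplices (10): [0], [1], [2], [3], [4], [5], [6], [7], [8], [9]
  1-simplices (30): (30 of them)
  2-simplices (20): (20 of them)

so the chain groups are C_0 ≅ Z^10, C_1 ≅ Z^30, C_2 ≅ Z^20.

∂_1: C_1 → C_0 is given by ∂[p,q] = [q] − [p].
As a 10×30 matrix over Z this has rank 9, with invariant factors (1,1,1,1,1,1,1,1,1).

Boundary ∂_2: C_2 → C_1 sends each 2-simplex [p,q,r] to [q,r] − [p,r] + [p,q]. For instance
  ∂[2,3,5] = [3,5] − [2,5] + [2,3],
  ∂[3,4,9] = [4,9] − [3,9] + [3,4].
This gives a 30×20 integer matrix of rank 20; reducing to Smith normal form yields diagonal entries (1,1,1,1,1,1,1,1,1,1,1,1,1,1,1,1,1,1,1,2).

Now H_k = ker ∂_k / im ∂_{k+1}, so:

  H_0: rank C_0 − rank ∂_1 = 10 − 9 = 1, and the invariant factors of ∂_1 are all 1, so H_0 = Z.
  H_1: rank ker ∂_1 − rank ∂_2 = (30 − 9) − 20 = 1, and ∂_2 has invariant factor 2 > 1, so H_1 = Z ⊕ Z_2.
  H_2: rank ker ∂_2 − rank ∂_3 = (20 − 20) − 0 = 0, and there is no ∂_3, so H_2 = 0.

(K is a triangulation of the Klein bottle.)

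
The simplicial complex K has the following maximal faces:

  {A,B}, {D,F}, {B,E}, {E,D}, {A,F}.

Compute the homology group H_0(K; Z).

Order the vertices as A < B < D < E < F. Listing each simplex with vertices in this order, K has dimension 1 with simplices:

  0-simplices (5): A, B, D, E, F
  1-simplices (5): AB, AF, BE, DE, DF

so the chain groups are C_0 ≅ Z^5, C_1 ≅ Z^5.

The boundary map ∂_1: C_1 → C_0 sends each edge [p,q] (with p < q) to q − p.
The resulting 5×5 matrix has rank 4, and its Smith normal form has invariant factors (1,1,1,1).

Now H_k = ker ∂_k / im ∂_{k+1}, so:

  H_0: rank C_0 − rank ∂_1 = 5 − 4 = 1, and the invariant factors of ∂_1 are all 1, so H_0 ≅ Z.

H_0 = Z.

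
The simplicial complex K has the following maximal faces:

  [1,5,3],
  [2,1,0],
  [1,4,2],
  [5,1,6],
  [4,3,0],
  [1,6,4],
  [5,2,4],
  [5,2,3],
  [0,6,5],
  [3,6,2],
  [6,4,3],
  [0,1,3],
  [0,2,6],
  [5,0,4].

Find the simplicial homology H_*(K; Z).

H_0 = Z,  H_1 = Z^2,  H_2 = Z.

We work with the vertex ordering 0 < 1 < 2 < 3 < 4 < 5 < 6. The simplices of K, each written with vertices in increasing order, are:

  0-simplices (7): [0], [1], [2], [3], [4], [5], [6]
  1-simplices (21): [0,1], [0,2], [0,3], [0,4], [0,5], [0,6], [1,2], [1,3], [1,4], [1,5], [1,6], [2,3], [2,4], [2,5], [2,6], [3,4], [3,5], [3,6], [4,5], [4,6], [5,6]
  2-simplices (14): [0,1,2], [0,1,3], [0,2,6], [0,3,4], [0,4,5], [0,5,6], [1,2,4], [1,3,5], [1,4,6], [1,5,6], [2,3,5], [2,3,6], [2,4,5], [3,4,6]

giving chain groups C_0 ≅ Z^7, C_1 ≅ Z^21, C_2 ≅ Z^14.

The boundary map ∂_1: C_1 → C_0 sends each edge [p,q] (with p < q) to q − p. For instance
  ∂[2,3] = [3] − [2].
As a 7×21 matrix over Z this has rank 6, with invariant factors (1,1,1,1,1,1).

Boundary ∂_2: C_2 → C_1 maps a triangle to the signed sum of its edges. For instance
  ∂[2,3,5] = [3,5] − [2,5] + [2,3],
  ∂[0,1,2] = [1,2] − [0,2] + [0,1].
This gives a 21×14 integer matrix of rank 13; reducing to Smith normal form yields diagonal entries (1,1,1,1,1,1,1,1,1,1,1,1,1).

Computing H_k = (kernel of ∂_k) / (image of ∂_{k+1}):

  H_0: rank C_0 − rank ∂_1 = 7 − 6 = 1, and the invariant factors of ∂_1 are all 1, so H_0 ≅ Z.
  H_1: rank ker ∂_1 − rank ∂_2 = (21 − 6) − 13 = 2, and the invariant factors of ∂_2 are all 1, so H_1 ≅ Z^2.
  H_2: rank ker ∂_2 − rank ∂_3 = (14 − 13) − 0 = 1, and there is no ∂_3, so H_2 ≅ Z.

(K is a triangulation of the torus T^2.)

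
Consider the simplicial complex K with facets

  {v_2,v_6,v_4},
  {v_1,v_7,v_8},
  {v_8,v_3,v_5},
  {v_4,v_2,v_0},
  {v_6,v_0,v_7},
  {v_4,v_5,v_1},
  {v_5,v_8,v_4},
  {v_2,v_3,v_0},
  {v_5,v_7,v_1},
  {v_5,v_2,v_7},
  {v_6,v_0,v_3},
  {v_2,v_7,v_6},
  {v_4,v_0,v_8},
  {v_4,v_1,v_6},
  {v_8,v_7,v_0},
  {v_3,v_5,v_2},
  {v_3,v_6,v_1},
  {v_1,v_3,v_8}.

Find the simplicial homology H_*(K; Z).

H_0 ≅ Z,  H_1 ≅ Z ⊕ Z/2,  H_2 = 0.

Fix the vertex order v_0 < v_1 < v_2 < v_3 < v_4 < v_5 < v_6 < v_7 < v_8 and write every simplex with vertices in increasing order. Then dim K = 2 and the simplices of K are:

  0-simplices (9): [v_0], [v_1], [v_2], [v_3], [v_4], [v_5], [v_6], [v_7], [v_8]
  1-simplices (27): (27 of them)
  2-simplices (18): (18 of them)

so the chain groups are C_0 ≅ Z^9, C_1 ≅ Z^27, C_2 ≅ Z^18.

Boundary ∂_1: C_1 → C_0 is given by ∂[p,q] = [q] − [p].
This gives a 9×27 integer matrix of rank 8; reducing to Smith normal form yields diagonal entries (1,1,1,1,1,1,1,1).

∂_2: C_2 → C_1 maps a triangle to the signed sum of its edges. For instance
  ∂[v_4,v_5,v_8] = [v_5,v_8] − [v_4,v_8] + [v_4,v_5],
  ∂[v_2,v_6,v_7] = [v_6,v_7] − [v_2,v_7] + [v_2,v_6].
The resulting 27×18 matrix has rank 18, and its Smith normal form has invariant factors (1,1,1,1,1,1,1,1,1,1,1,1,1,1,1,1,1,2).

Computing H_k = (kernel of ∂_k) / (image of ∂_{k+1}):

  H_0: rank C_0 − rank ∂_1 = 9 − 8 = 1, and the invariant factors of ∂_1 are all 1, so H_0 ≅ Z.
  H_1: rank ker ∂_1 − rank ∂_2 = (27 − 8) − 18 = 1, and ∂_2 has invariant factor 2 > 1, so H_1 ≅ Z ⊕ Z/2.
  H_2: rank ker ∂_2 − rank ∂_3 = (18 − 18) − 0 = 0, and there is no ∂_3, so H_2 ≅ 0.

As a check, the Euler characteristic is 9 − 27 + 18 = 0, which agrees with 1 − 1 + 0 = 0.
(K is a triangulation of the Klein bottle.)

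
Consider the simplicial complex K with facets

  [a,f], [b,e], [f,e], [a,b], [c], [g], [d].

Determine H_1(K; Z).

H_1 = Z.

K has 7 vertices, 4 edges.
rank ∂_1 = 3, rank ∂_2 = 0 ⇒ b_1 = 4 − 3 − 0 = 1. So H_1 ≅ Z.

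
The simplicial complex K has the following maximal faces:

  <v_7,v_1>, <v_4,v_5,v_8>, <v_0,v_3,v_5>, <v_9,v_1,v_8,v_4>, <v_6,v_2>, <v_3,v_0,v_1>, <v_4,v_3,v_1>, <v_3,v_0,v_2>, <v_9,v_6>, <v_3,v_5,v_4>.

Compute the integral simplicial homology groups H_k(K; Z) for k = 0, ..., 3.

K has 10 vertices, 19 edges, 10 triangles, 1 3-simplex.
rank ∂_0 = 0, rank ∂_1 = 9 ⇒ b_0 = 10 − 0 − 9 = 1; all invariant factors of ∂_1 are 1 so no torsion. So H_0 = Z.
rank ∂_1 = 9, rank ∂_2 = 9 ⇒ b_1 = 19 − 9 − 9 = 1; all invariant factors of ∂_2 are 1 so no torsion. So H_1 = Z.
rank ∂_2 = 9, rank ∂_3 = 1 ⇒ b_2 = 10 − 9 − 1 = 0; all invariant factors of ∂_3 are 1 so no torsion. So H_2 = 0.
rank ∂_3 = 1, rank ∂_4 = 0 ⇒ b_3 = 1 − 1 − 0 = 0. So H_3 = 0.

H_0 = Z,  H_1 = Z,  H_2 = 0,  H_3 = 0.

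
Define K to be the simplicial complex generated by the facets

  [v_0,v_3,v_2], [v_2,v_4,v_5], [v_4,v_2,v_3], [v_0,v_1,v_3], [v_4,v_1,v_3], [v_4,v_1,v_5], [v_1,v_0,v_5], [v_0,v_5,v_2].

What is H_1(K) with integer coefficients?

H_1 = 0.

We work with the vertex ordering v_0 < v_1 < v_2 < v_3 < v_4 < v_5. The simplices of K, each written with vertices in increasing order, are:

  0-simplices (6): [v_0], [v_1], [v_2], [v_3], [v_4], [v_5]
  1-simplices (12): [v_0,v_1], [v_0,v_2], [v_0,v_3], [v_0,v_5], [v_1,v_3], [v_1,v_4], [v_1,v_5], [v_2,v_3], [v_2,v_4], [v_2,v_5], [v_3,v_4], [v_4,v_5]
  2-simplices (8): [v_0,v_1,v_3], [v_0,v_1,v_5], [v_0,v_2,v_3], [v_0,v_2,v_5], [v_1,v_3,v_4], [v_1,v_4,v_5], [v_2,v_3,v_4], [v_2,v_4,v_5]

Hence C_0 ≅ Z^6, C_1 ≅ Z^12, C_2 ≅ Z^8.

∂_1: C_1 → C_0 maps an edge to its endpoints' difference, ∂[p,q] = q − p.
The 6×12 boundary matrix has rank 5 and Smith normal form diag(1,1,1,1,1).

Boundary ∂_2: C_2 → C_1 sends each 2-simplex [p,q,r] to [q,r] − [p,r] + [p,q]. For instance
  ∂[v_0,v_1,v_3] = [v_1,v_3] − [v_0,v_3] + [v_0,v_1],
  ∂[v_0,v_2,v_5] = [v_2,v_5] − [v_0,v_5] + [v_0,v_2].
As a 12×8 matrix over Z this has rank 7, with invariant factors (1,1,1,1,1,1,1).

From H_k ≅ ker(∂_k) / im(∂_{k+1}) we obtain:

  H_1: rank ker ∂_1 − rank ∂_2 = (12 − 5) − 7 = 0, and the invariant factors of ∂_2 are all 1, so H_1 = 0.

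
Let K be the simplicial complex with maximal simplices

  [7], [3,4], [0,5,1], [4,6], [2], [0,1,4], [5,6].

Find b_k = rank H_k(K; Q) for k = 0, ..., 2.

We work with the vertex ordering 0 < 1 < 2 < 3 < 4 < 5 < 6 < 7. The simplices of K, each written with vertices in increasing order, are:

  0-simplices (8): [0], [1], [2], [3], [4], [5], [6], [7]
  1-simplices (8): [0,1], [0,4], [0,5], [1,4], [1,5], [3,4], [4,6], [5,6]
  2-simplices (2): [0,1,4], [0,1,5]

Hence C_0 ≅ Z^8, C_1 ≅ Z^8, C_2 ≅ Z^2.

The boundary map ∂_1: C_1 → C_0 is given by ∂[p,q] = [q] − [p].
As a 8×8 matrix over Z this has rank 5, with invariant factors (1,1,1,1,1).

Boundary ∂_2: C_2 → C_1 acts by ∂[p,q,r] = [q,r] − [p,r] + [p,q]. For instance
  ∂[0,1,5] = [1,5] − [0,5] + [0,1],
  ∂[0,1,4] = [1,4] − [0,4] + [0,1].
As a 8×2 matrix over Z this has rank 2, with invariant factors (1,1).

Now H_k = ker ∂_k / im ∂_{k+1}, so:

  H_0: rank C_0 − rank ∂_1 = 8 − 5 = 3, and the invariant factors of ∂_1 are all 1, so H_0 ≅ Z^3.
  H_1: rank ker ∂_1 − rank ∂_2 = (8 − 5) − 2 = 1, and the invariant factors of ∂_2 are all 1, so H_1 ≅ Z.
  H_2: rank ker ∂_2 − rank ∂_3 = (2 − 2) − 0 = 0, and there is no ∂_3, so H_2 ≅ 0.

Hence the Betti numbers are b_0 = 3, b_1 = 1, b_2 = 0.

b_0 = 3, b_1 = 1, b_2 = 0.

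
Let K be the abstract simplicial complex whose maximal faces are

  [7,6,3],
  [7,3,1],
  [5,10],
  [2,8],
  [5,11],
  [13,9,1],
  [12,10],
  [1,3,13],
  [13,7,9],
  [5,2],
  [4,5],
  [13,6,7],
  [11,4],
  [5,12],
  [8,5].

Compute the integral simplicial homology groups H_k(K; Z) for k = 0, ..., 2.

H_0 = Z^2,  H_1 = Z^4,  H_2 = 0.

Order the vertices as 1 < 2 < 3 < 4 < 5 < 6 < 7 < 8 < 9 < 10 < 11 < 12 < 13. Listing each simplex with vertices in this order, K has dimension 2 with simplices:

  0-simplices (13): [1], [2], [3], [4], [5], [6], [7], [8], [9], [10], [11], [12], [13]
  1-simplices (21): [1,3], [1,7], [1,9], [1,13], [2,5], [2,8], [3,6], [3,7], [3,13], [4,5], [4,11], [5,8], [5,10], [5,11], [5,12], [6,7], [6,13], [7,9], [7,13], [9,13], [10,12]
  2-simplices (6): [1,3,7], [1,3,13], [1,9,13], [3,6,7], [6,7,13], [7,9,13]

so the chain groups are C_0 ≅ Z^13, C_1 ≅ Z^21, C_2 ≅ Z^6.

The boundary map ∂_1: C_1 → C_0 is given by ∂[p,q] = [q] − [p]. For instance
  ∂[6,7] = [7] − [6].
As a 13×21 matrix over Z this has rank 11, with invariant factors (1,1,1,1,1,1,1,1,1,1,1).

Boundary ∂_2: C_2 → C_1 maps a triangle to the signed sum of its edges. For instance
  ∂[1,9,13] = [9,13] − [1,13] + [1,9],
  ∂[3,6,7] = [6,7] − [3,7] + [3,6].
As a 21×6 matrix over Z this has rank 6, with invariant factors (1,1,1,1,1,1).

Computing H_k = (kernel of ∂_k) / (image of ∂_{k+1}):

  H_0: rank C_0 − rank ∂_1 = 13 − 11 = 2, and the invariant factors of ∂_1 are all 1, so H_0 = Z^2.
  H_1: rank ker ∂_1 − rank ∂_2 = (21 − 11) − 6 = 4, and the invariant factors of ∂_2 are all 1, so H_1 = Z^4.
  H_2: rank ker ∂_2 − rank ∂_3 = (6 − 6) − 0 = 0, and there is no ∂_3, so H_2 = 0.

(K is a triangulation of the disjoint union of a wedge of 3 circles and the cylinder S^1 x I.)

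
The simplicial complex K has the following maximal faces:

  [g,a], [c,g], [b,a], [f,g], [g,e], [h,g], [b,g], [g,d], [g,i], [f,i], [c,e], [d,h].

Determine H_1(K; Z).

H_1 = Z^4.

K has 9 vertices, 12 edges.
rank ∂_1 = 8, rank ∂_2 = 0 ⇒ b_1 = 12 − 8 − 0 = 4. So H_1 ≅ Z^4.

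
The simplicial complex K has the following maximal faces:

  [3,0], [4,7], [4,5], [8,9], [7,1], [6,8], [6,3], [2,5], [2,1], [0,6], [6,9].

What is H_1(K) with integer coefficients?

H_1 ≅ Z^3.

Take the total order 0 < 1 < 2 < 3 < 4 < 5 < 6 < 7 < 8 < 9 on the vertex set. Then K (dimension 1) consists of the simplices:

  0-simplices (10): [0], [1], [2], [3], [4], [5], [6], [7], [8], [9]
  1-simplices (11): [0,3], [0,6], [1,2], [1,7], [2,5], [3,6], [4,5], [4,7], [6,8], [6,9], [8,9]

Hence C_0 ≅ Z^10, C_1 ≅ Z^11.

The boundary map ∂_1: C_1 → C_0 is given by ∂[p,q] = [q] − [p].
The 10×11 boundary matrix has rank 8 and Smith normal form diag(1,1,1,1,1,1,1,1).

Computing H_k = (kernel of ∂_k) / (image of ∂_{k+1}):

  H_1: rank ker ∂_1 − rank ∂_2 = (11 − 8) − 0 = 3, and there is no ∂_2, so H_1 ≅ Z^3.

(K is a triangulation of the disjoint union of the circle S^1 and a wedge of 2 circles.)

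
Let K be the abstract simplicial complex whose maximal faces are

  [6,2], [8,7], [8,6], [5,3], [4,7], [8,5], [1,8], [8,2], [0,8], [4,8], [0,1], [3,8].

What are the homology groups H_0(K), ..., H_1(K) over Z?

Order the vertices as 0 < 1 < 2 < 3 < 4 < 5 < 6 < 7 < 8. Listing each simplex with vertices in this order, K has dimension 1 with simplices:

  0-simplices (9): [0], [1], [2], [3], [4], [5], [6], [7], [8]
  1-simplices (12): [0,1], [0,8], [1,8], [2,6], [2,8], [3,5], [3,8], [4,7], [4,8], [5,8], [6,8], [7,8]

so the chain groups are C_0 ≅ Z^9, C_1 ≅ Z^12.

The boundary map ∂_1: C_1 → C_0 is given by ∂[p,q] = [q] − [p]. For instance
  ∂[2,6] = [6] − [2].
The resulting 9×12 matrix has rank 8, and its Smith normal form has invariant factors (1,1,1,1,1,1,1,1).

From H_k ≅ ker(∂_k) / im(∂_{k+1}) we obtain:

  H_0: rank C_0 − rank ∂_1 = 9 − 8 = 1, and the invariant factors of ∂_1 are all 1, so H_0 = Z.
  H_1: rank ker ∂_1 − rank ∂_2 = (12 − 8) − 0 = 4, and there is no ∂_2, so H_1 = Z^4.

H_0 ≅ Z,  H_1 ≅ Z^4.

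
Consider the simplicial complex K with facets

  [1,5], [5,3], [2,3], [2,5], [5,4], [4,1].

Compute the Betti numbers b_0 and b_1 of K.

b_0 = 1, b_1 = 2.

Order the vertices as 1 < 2 < 3 < 4 < 5. Listing each simplex with vertices in this order, K has dimension 1 with simplices:

  0-simplices (5): [1], [2], [3], [4], [5]
  1-simplices (6): [1,4], [1,5], [2,3], [2,5], [3,5], [4,5]

so the chain groups are C_0 ≅ Z^5, C_1 ≅ Z^6.

The boundary map ∂_1: C_1 → C_0 sends each edge [p,q] (with p < q) to q − p. For instance
  ∂[1,4] = [4] − [1].
The 5×6 boundary matrix has rank 4 and Smith normal form diag(1,1,1,1).

Computing H_k = (kernel of ∂_k) / (image of ∂_{k+1}):

  H_0: rank C_0 − rank ∂_1 = 5 − 4 = 1, and the invariant factors of ∂_1 are all 1, so H_0 ≅ Z.
  H_1: rank ker ∂_1 − rank ∂_2 = (6 − 4) − 0 = 2, and there is no ∂_2, so H_1 ≅ Z^2.

Hence the Betti numbers are b_0 = 1, b_1 = 2.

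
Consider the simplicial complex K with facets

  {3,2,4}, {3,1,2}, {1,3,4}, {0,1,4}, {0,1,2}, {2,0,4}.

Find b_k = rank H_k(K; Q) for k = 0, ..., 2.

b_0 = 1, b_1 = 0, b_2 = 1.

Fix the vertex order 0 < 1 < 2 < 3 < 4 and write every simplex with vertices in increasing order. Then dim K = 2 and the simplices of K are:

  0-simplices (5): [0], [1], [2], [3], [4]
  1-simplices (9): [0,1], [0,2], [0,4], [1,2], [1,3], [1,4], [2,3], [2,4], [3,4]
  2-simplices (6): [0,1,2], [0,1,4], [0,2,4], [1,2,3], [1,3,4], [2,3,4]

giving chain groups C_0 ≅ Z^5, C_1 ≅ Z^9, C_2 ≅ Z^6.

Boundary ∂_1: C_1 → C_0 sends each edge [p,q] (with p < q) to q − p. For instance
  ∂[1,2] = [2] − [1].
This gives a 5×9 integer matrix of rank 4; reducing to Smith normal form yields diagonal entries (1,1,1,1).

The boundary map ∂_2: C_2 → C_1 sends each 2-simplex [p,q,r] to [q,r] − [p,r] + [p,q]. For instance
  ∂[0,2,4] = [2,4] − [0,4] + [0,2],
  ∂[1,2,3] = [2,3] − [1,3] + [1,2].
The resulting 9×6 matrix has rank 5, and its Smith normal form has invariant factors (1,1,1,1,1).

Reading off H_k = ker ∂_k / im ∂_{k+1}:

  H_0: rank C_0 − rank ∂_1 = 5 − 4 = 1, and the invariant factors of ∂_1 are all 1, so H_0 = Z.
  H_1: rank ker ∂_1 − rank ∂_2 = (9 − 4) − 5 = 0, and the invariant factors of ∂_2 are all 1, so H_1 = 0.
  H_2: rank ker ∂_2 − rank ∂_3 = (6 − 5) − 0 = 1, and there is no ∂_3, so H_2 = Z.

Hence the Betti numbers are b_0 = 1, b_1 = 0, b_2 = 1.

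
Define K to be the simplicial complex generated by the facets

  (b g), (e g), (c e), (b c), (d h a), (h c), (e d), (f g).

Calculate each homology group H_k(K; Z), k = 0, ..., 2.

Fix the vertex order a < b < c < d < e < f < g < h and write every simplex with vertices in increasing order. Then dim K = 2 and the simplices of K are:

  0-simplices (8): a, b, c, d, e, f, g, h
  1-simplices (10): ad, ah, bc, bg, ce, ch, de, dh, eg, fg
  2-simplices (1): adh

Hence C_0 ≅ Z^8, C_1 ≅ Z^10, C_2 ≅ Z^1.

The boundary map ∂_1: C_1 → C_0 is given by ∂[p,q] = [q] − [p]. For instance
  ∂dh = h − d.
This gives a 8×10 integer matrix of rank 7; reducing to Smith normal form yields diagonal entries (1,1,1,1,1,1,1).

∂_2: C_2 → C_1 maps a triangle to the signed sum of its edges. For instance
  ∂adh = dh − ah + ad.
This gives a 10×1 integer matrix of rank 1; reducing to Smith normal form yields diagonal entries (1).

Reading off H_k = ker ∂_k / im ∂_{k+1}:

  H_0: rank C_0 − rank ∂_1 = 8 − 7 = 1, and the invariant factors of ∂_1 are all 1, so H_0 = Z.
  H_1: rank ker ∂_1 − rank ∂_2 = (10 − 7) − 1 = 2, and the invariant factors of ∂_2 are all 1, so H_1 = Z^2.
  H_2: rank ker ∂_2 − rank ∂_3 = (1 − 1) − 0 = 0, and there is no ∂_3, so H_2 = 0.

As a check, the Euler characteristic is 8 − 10 + 1 = -1, which agrees with 1 − 2 + 0 = -1.

H_0 ≅ Z,  H_1 ≅ Z^2,  H_2 = 0.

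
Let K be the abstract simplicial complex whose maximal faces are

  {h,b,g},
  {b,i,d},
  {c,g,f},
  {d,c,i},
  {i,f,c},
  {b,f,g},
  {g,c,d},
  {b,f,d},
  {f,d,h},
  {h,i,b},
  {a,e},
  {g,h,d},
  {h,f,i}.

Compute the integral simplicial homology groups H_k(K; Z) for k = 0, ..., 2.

Take the total order a < b < c < d < e < f < g < h < i on the vertex set. Then K (dimension 2) consists of the simplices:

  0-simplices (9): a, b, c, d, e, f, g, h, i
  1-simplices (19): ae, bd, bf, bg, bh, bi, cd, cf, cg, ci, df, dg, dh, di, fg, fh, fi, gh, hi
  2-simplices (12): bdf, bdi, bfg, bgh, bhi, cdg, cdi, cfg, cfi, dfh, dgh, fhi

Hence C_0 ≅ Z^9, C_1 ≅ Z^19, C_2 ≅ Z^12.

∂_1: C_1 → C_0 sends each edge [p,q] (with p < q) to q − p. For instance
  ∂fi = i − f.
This gives a 9×19 integer matrix of rank 7; reducing to Smith normal form yields diagonal entries (1,1,1,1,1,1,1).

The boundary map ∂_2: C_2 → C_1 maps a triangle to the signed sum of its edges. For instance
  ∂cfg = fg − cg + cf,
  ∂bgh = gh − bh + bg.
As a 19×12 matrix over Z this has rank 12, with invariant factors (1,1,1,1,1,1,1,1,1,1,1,2).

From H_k ≅ ker(∂_k) / im(∂_{k+1}) we obtain:

  H_0: rank C_0 − rank ∂_1 = 9 − 7 = 2, and the invariant factors of ∂_1 are all 1, so H_0 = Z^2.
  H_1: rank ker ∂_1 − rank ∂_2 = (19 − 7) − 12 = 0, and ∂_2 has invariant factor 2 > 1, so H_1 = Z/2.
  H_2: rank ker ∂_2 − rank ∂_3 = (12 − 12) − 0 = 0, and there is no ∂_3, so H_2 = 0.

H_0 ≅ Z^2,  H_1 ≅ Z/2,  H_2 = 0.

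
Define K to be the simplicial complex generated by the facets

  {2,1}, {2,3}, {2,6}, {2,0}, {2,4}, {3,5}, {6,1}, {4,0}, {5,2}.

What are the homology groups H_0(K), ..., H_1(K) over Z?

Order the vertices as 0 < 1 < 2 < 3 < 4 < 5 < 6. Listing each simplex with vertices in this order, K has dimension 1 with simplices:

  0-simplices (7): [0], [1], [2], [3], [4], [5], [6]
  1-simplices (9): [0,2], [0,4], [1,2], [1,6], [2,3], [2,4], [2,5], [2,6], [3,5]

giving chain groups C_0 ≅ Z^7, C_1 ≅ Z^9.

The boundary map ∂_1: C_1 → C_0 is given by ∂[p,q] = [q] − [p].
As a 7×9 matrix over Z this has rank 6, with invariant factors (1,1,1,1,1,1).

From H_k ≅ ker(∂_k) / im(∂_{k+1}) we obtain:

  H_0: rank C_0 − rank ∂_1 = 7 − 6 = 1, and the invariant factors of ∂_1 are all 1, so H_0 ≅ Z.
  H_1: rank ker ∂_1 − rank ∂_2 = (9 − 6) − 0 = 3, and there is no ∂_2, so H_1 ≅ Z^3.

As a check, the Euler characteristic is 7 − 9 = -2, which agrees with 1 − 3 = -2.
(K is a triangulation of a wedge of 3 circles.)

H_0 ≅ Z,  H_1 ≅ Z^3.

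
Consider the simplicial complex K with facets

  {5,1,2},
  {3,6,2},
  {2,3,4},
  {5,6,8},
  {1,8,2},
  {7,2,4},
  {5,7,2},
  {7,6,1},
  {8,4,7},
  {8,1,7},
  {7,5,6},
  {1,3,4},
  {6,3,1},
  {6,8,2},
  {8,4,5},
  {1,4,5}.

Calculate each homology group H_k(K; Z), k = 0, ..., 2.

We work with the vertex ordering 1 < 2 < 3 < 4 < 5 < 6 < 7 < 8. The simplices of K, each written with vertices in increasing order, are:

  0-simplices (8): [1], [2], [3], [4], [5], [6], [7], [8]
  1-simplices (24): (24 of them)
  2-simplices (16): [1,2,5], [1,2,8], [1,3,4], [1,3,6], [1,4,5], [1,6,7], [1,7,8], [2,3,4], [2,3,6], [2,4,7], [2,5,7], [2,6,8], [4,5,8], [4,7,8], [5,6,7], [5,6,8]

giving chain groups C_0 ≅ Z^8, C_1 ≅ Z^24, C_2 ≅ Z^16.

The boundary map ∂_1: C_1 → C_0 maps an edge to its endpoints' difference, ∂[p,q] = q − p.
The 8×24 boundary matrix has rank 7 and Smith normal form diag(1,1,1,1,1,1,1).

∂_2: C_2 → C_1 sends each 2-simplex [p,q,r] to [q,r] − [p,r] + [p,q]. For instance
  ∂[2,3,6] = [3,6] − [2,6] + [2,3],
  ∂[4,7,8] = [7,8] − [4,8] + [4,7].
The resulting 24×16 matrix has rank 15, and its Smith normal form has invariant factors (1,1,1,1,1,1,1,1,1,1,1,1,1,1,1).

Reading off H_k = ker ∂_k / im ∂_{k+1}:

  H_0: rank C_0 − rank ∂_1 = 8 − 7 = 1, and the invariant factors of ∂_1 are all 1, so H_0 = Z.
  H_1: rank ker ∂_1 − rank ∂_2 = (24 − 7) − 15 = 2, and the invariant factors of ∂_2 are all 1, so H_1 = Z^2.
  H_2: rank ker ∂_2 − rank ∂_3 = (16 − 15) − 0 = 1, and there is no ∂_3, so H_2 = Z.

H_0 ≅ Z,  H_1 ≅ Z^2,  H_2 ≅ Z.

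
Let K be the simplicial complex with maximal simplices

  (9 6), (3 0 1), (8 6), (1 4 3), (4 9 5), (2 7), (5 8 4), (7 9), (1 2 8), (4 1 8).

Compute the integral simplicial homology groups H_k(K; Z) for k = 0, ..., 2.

Take the total order 0 < 1 < 2 < 3 < 4 < 5 < 6 < 7 < 8 < 9 on the vertex set. Then K (dimension 2) consists of the simplices:

  0-simplices (10): [0], [1], [2], [3], [4], [5], [6], [7], [8], [9]
  1-simplices (17): [0,1], [0,3], [1,2], [1,3], [1,4], [1,8], [2,7], [2,8], [3,4], [4,5], [4,8], [4,9], [5,8], [5,9], [6,8], [6,9], [7,9]
  2-simplices (6): [0,1,3], [1,2,8], [1,3,4], [1,4,8], [4,5,8], [4,5,9]

Hence C_0 ≅ Z^10, C_1 ≅ Z^17, C_2 ≅ Z^6.

The boundary map ∂_1: C_1 → C_0 sends each edge [p,q] (with p < q) to q − p.
The resulting 10×17 matrix has rank 9, and its Smith normal form has invariant factors (1,1,1,1,1,1,1,1,1).

The boundary map ∂_2: C_2 → C_1 acts by ∂[p,q,r] = [q,r] − [p,r] + [p,q]. For instance
  ∂[0,1,3] = [1,3] − [0,3] + [0,1],
  ∂[1,2,8] = [2,8] − [1,8] + [1,2].
The resulting 17×6 matrix has rank 6, and its Smith normal form has invariant factors (1,1,1,1,1,1).

Computing H_k = (kernel of ∂_k) / (image of ∂_{k+1}):

  H_0: rank C_0 − rank ∂_1 = 10 − 9 = 1, and the invariant factors of ∂_1 are all 1, so H_0 ≅ Z.
  H_1: rank ker ∂_1 − rank ∂_2 = (17 − 9) − 6 = 2, and the invariant factors of ∂_2 are all 1, so H_1 ≅ Z^2.
  H_2: rank ker ∂_2 − rank ∂_3 = (6 − 6) − 0 = 0, and there is no ∂_3, so H_2 ≅ 0.

H_0 = Z,  H_1 = Z^2,  H_2 = 0.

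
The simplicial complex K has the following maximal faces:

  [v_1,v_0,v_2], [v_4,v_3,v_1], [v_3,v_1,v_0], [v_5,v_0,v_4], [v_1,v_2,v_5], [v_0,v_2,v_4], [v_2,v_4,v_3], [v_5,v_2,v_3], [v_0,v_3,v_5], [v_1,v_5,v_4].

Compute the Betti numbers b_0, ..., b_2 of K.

Order the vertices as v_0 < v_1 < v_2 < v_3 < v_4 < v_5. Listing each simplex with vertices in this order, K has dimension 2 with simplices:

  0-simplices (6): [v_0], [v_1], [v_2], [v_3], [v_4], [v_5]
  1-simplices (15): (15 of them)
  2-simplices (10): [v_0,v_1,v_2], [v_0,v_1,v_3], [v_0,v_2,v_4], [v_0,v_3,v_5], [v_0,v_4,v_5], [v_1,v_2,v_5], [v_1,v_3,v_4], [v_1,v_4,v_5], [v_2,v_3,v_4], [v_2,v_3,v_5]

giving chain groups C_0 ≅ Z^6, C_1 ≅ Z^15, C_2 ≅ Z^10.

∂_1: C_1 → C_0 maps an edge to its endpoints' difference, ∂[p,q] = q − p. For instance
  ∂[v_0,v_3] = [v_3] − [v_0].
The 6×15 boundary matrix has rank 5 and Smith normal form diag(1,1,1,1,1).

The boundary map ∂_2: C_2 → C_1 maps a triangle to the signed sum of its edges. For instance
  ∂[v_0,v_1,v_3] = [v_1,v_3] − [v_0,v_3] + [v_0,v_1],
  ∂[v_2,v_3,v_5] = [v_3,v_5] − [v_2,v_5] + [v_2,v_3].
The 15×10 boundary matrix has rank 10 and Smith normal form diag(1,1,1,1,1,1,1,1,1,2).

Now H_k = ker ∂_k / im ∂_{k+1}, so:

  H_0: rank C_0 − rank ∂_1 = 6 − 5 = 1, and the invariant factors of ∂_1 are all 1, so H_0 ≅ Z.
  H_1: rank ker ∂_1 − rank ∂_2 = (15 − 5) − 10 = 0, and ∂_2 has invariant factor 2 > 1, so H_1 ≅ Z/2.
  H_2: rank ker ∂_2 − rank ∂_3 = (10 − 10) − 0 = 0, and there is no ∂_3, so H_2 ≅ 0.

Hence the Betti numbers are b_0 = 1, b_1 = 0, b_2 = 0.

b_0 = 1, b_1 = 0, b_2 = 0.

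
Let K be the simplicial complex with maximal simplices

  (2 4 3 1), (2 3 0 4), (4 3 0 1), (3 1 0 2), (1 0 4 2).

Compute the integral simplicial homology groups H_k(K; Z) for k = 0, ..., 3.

Fix the vertex order 0 < 1 < 2 < 3 < 4 and write every simplex with vertices in increasing order. Then dim K = 3 and the simplices of K are:

  0-simplices (5): [0], [1], [2], [3], [4]
  1-simplices (10): [0,1], [0,2], [0,3], [0,4], [1,2], [1,3], [1,4], [2,3], [2,4], [3,4]
  2-simplices (10): [0,1,2], [0,1,3], [0,1,4], [0,2,3], [0,2,4], [0,3,4], [1,2,3], [1,2,4], [1,3,4], [2,3,4]
  3-simplices (5): [0,1,2,3], [0,1,2,4], [0,1,3,4], [0,2,3,4], [1,2,3,4]

so the chain groups are C_0 ≅ Z^5, C_1 ≅ Z^10, C_2 ≅ Z^10, C_3 ≅ Z^5.

The boundary map ∂_1: C_1 → C_0 is given by ∂[p,q] = [q] − [p]. For instance
  ∂[0,1] = [1] − [0].
As a 5×10 matrix over Z this has rank 4, with invariant factors (1,1,1,1).

∂_2: C_2 → C_1 acts by ∂[p,q,r] = [q,r] − [p,r] + [p,q]. For instance
  ∂[0,1,2] = [1,2] − [0,2] + [0,1],
  ∂[2,3,4] = [3,4] − [2,4] + [2,3].
The resulting 10×10 matrix has rank 6, and its Smith normal form has invariant factors (1,1,1,1,1,1).

∂_3: C_3 → C_2 sends each 3-simplex σ to the alternating sum Σ_i (−1)^i (σ with its i-th vertex removed). For instance
  ∂[0,2,3,4] = [2,3,4] − [0,3,4] + [0,2,4] − [0,2,3],
  ∂[0,1,3,4] = [1,3,4] − [0,3,4] + [0,1,4] − [0,1,3].
The 10×5 boundary matrix has rank 4 and Smith normal form diag(1,1,1,1).

Now H_k = ker ∂_k / im ∂_{k+1}, so:

  H_0: rank C_0 − rank ∂_1 = 5 − 4 = 1, and the invariant factors of ∂_1 are all 1, so H_0 ≅ Z.
  H_1: rank ker ∂_1 − rank ∂_2 = (10 − 4) − 6 = 0, and the invariant factors of ∂_2 are all 1, so H_1 ≅ 0.
  H_2: rank ker ∂_2 − rank ∂_3 = (10 − 6) − 4 = 0, and the invariant factors of ∂_3 are all 1, so H_2 ≅ 0.
  H_3: rank ker ∂_3 − rank ∂_4 = (5 − 4) − 0 = 1, and there is no ∂_4, so H_3 ≅ Z.

As a check, the Euler characteristic is 5 − 10 + 10 − 5 = 0, which agrees with 1 − 0 + 0 − 1 = 0.

H_0 = Z,  H_1 = 0,  H_2 = 0,  H_3 = Z.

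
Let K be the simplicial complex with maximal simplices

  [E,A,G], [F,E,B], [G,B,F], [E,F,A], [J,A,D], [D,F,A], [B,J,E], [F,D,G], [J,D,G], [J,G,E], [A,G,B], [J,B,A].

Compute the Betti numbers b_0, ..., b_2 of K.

We work with the vertex ordering A < B < D < E < F < G < J. The simplices of K, each written with vertices in increasing order, are:

  0-simplices (7): A, B, D, E, F, G, J
  1-simplices (18): AB, AD, AE, AF, AG, AJ, BE, BF, BG, BJ, DF, DG, DJ, EF, EG, EJ, FG, GJ
  2-simplices (12): ABG, ABJ, ADF, ADJ, AEF, AEG, BEF, BEJ, BFG, DFG, DGJ, EGJ

so the chain groups are C_0 ≅ Z^7, C_1 ≅ Z^18, C_2 ≅ Z^12.

The boundary map ∂_1: C_1 → C_0 sends each edge [p,q] (with p < q) to q − p. For instance
  ∂DG = G − D.
The resulting 7×18 matrix has rank 6, and its Smith normal form has invariant factors (1,1,1,1,1,1).

The boundary map ∂_2: C_2 → C_1 maps a triangle to the signed sum of its edges. For instance
  ∂DGJ = GJ − DJ + DG,
  ∂BEJ = EJ − BJ + BE.
The 18×12 boundary matrix has rank 12 and Smith normal form diag(1,1,1,1,1,1,1,1,1,1,1,2).

Reading off H_k = ker ∂_k / im ∂_{k+1}:

  H_0: rank C_0 − rank ∂_1 = 7 − 6 = 1, and the invariant factors of ∂_1 are all 1, so H_0 ≅ Z.
  H_1: rank ker ∂_1 − rank ∂_2 = (18 − 6) − 12 = 0, and ∂_2 has invariant factor 2 > 1, so H_1 ≅ Z/2.
  H_2: rank ker ∂_2 − rank ∂_3 = (12 − 12) − 0 = 0, and there is no ∂_3, so H_2 ≅ 0.

As a check, the Euler characteristic is 7 − 18 + 12 = 1, which agrees with 1 − 0 + 0 = 1.
(K is a triangulation of the real projective plane RP^2.)

Hence the Betti numbers are b_0 = 1, b_1 = 0, b_2 = 0.

b_0 = 1, b_1 = 0, b_2 = 0.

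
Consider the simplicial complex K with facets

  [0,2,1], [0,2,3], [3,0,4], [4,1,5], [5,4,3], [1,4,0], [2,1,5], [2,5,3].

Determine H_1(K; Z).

H_1 ≅ 0.

Take the total order 0 < 1 < 2 < 3 < 4 < 5 on the vertex set. Then K (dimension 2) consists of the simplices:

  0-simplices (6): [0], [1], [2], [3], [4], [5]
  1-simplices (12): [0,1], [0,2], [0,3], [0,4], [1,2], [1,4], [1,5], [2,3], [2,5], [3,4], [3,5], [4,5]
  2-simplices (8): [0,1,2], [0,1,4], [0,2,3], [0,3,4], [1,2,5], [1,4,5], [2,3,5], [3,4,5]

so the chain groups are C_0 ≅ Z^6, C_1 ≅ Z^12, C_2 ≅ Z^8.

Boundary ∂_1: C_1 → C_0 sends each edge [p,q] (with p < q) to q − p. For instance
  ∂[4,5] = [5] − [4].
The 6×12 boundary matrix has rank 5 and Smith normal form diag(1,1,1,1,1).

The boundary map ∂_2: C_2 → C_1 maps a triangle to the signed sum of its edges. For instance
  ∂[0,1,4] = [1,4] − [0,4] + [0,1],
  ∂[3,4,5] = [4,5] − [3,5] + [3,4].
The 12×8 boundary matrix has rank 7 and Smith normal form diag(1,1,1,1,1,1,1).

From H_k ≅ ker(∂_k) / im(∂_{k+1}) we obtain:

  H_1: rank ker ∂_1 − rank ∂_2 = (12 − 5) − 7 = 0, and the invariant factors of ∂_2 are all 1, so H_1 ≅ 0.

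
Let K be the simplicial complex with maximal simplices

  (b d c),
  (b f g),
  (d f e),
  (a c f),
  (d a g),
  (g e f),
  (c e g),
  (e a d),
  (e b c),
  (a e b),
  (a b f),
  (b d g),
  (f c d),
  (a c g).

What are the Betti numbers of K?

b_0 = 1, b_1 = 2, b_2 = 1.

Fix the vertex order a < b < c < d < e < f < g and write every simplex with vertices in increasing order. Then dim K = 2 and the simplices of K are:

  0-simplices (7): a, b, c, d, e, f, g
  1-simplices (21): ab, ac, ad, ae, af, ag, bc, bd, be, bf, bg, cd, ce, cf, cg, de, df, dg, ef, eg, fg
  2-simplices (14): abe, abf, acf, acg, ade, adg, bcd, bce, bdg, bfg, cdf, ceg, def, efg

so the chain groups are C_0 ≅ Z^7, C_1 ≅ Z^21, C_2 ≅ Z^14.

Boundary ∂_1: C_1 → C_0 maps an edge to its endpoints' difference, ∂[p,q] = q − p. For instance
  ∂ae = e − a.
The 7×21 boundary matrix has rank 6 and Smith normal form diag(1,1,1,1,1,1).

∂_2: C_2 → C_1 acts by ∂[p,q,r] = [q,r] − [p,r] + [p,q]. For instance
  ∂abe = be − ae + ab,
  ∂ceg = eg − cg + ce.
The 21×14 boundary matrix has rank 13 and Smith normal form diag(1,1,1,1,1,1,1,1,1,1,1,1,1).

Reading off H_k = ker ∂_k / im ∂_{k+1}:

  H_0: rank C_0 − rank ∂_1 = 7 − 6 = 1, and the invariant factors of ∂_1 are all 1, so H_0 = Z.
  H_1: rank ker ∂_1 − rank ∂_2 = (21 − 6) − 13 = 2, and the invariant factors of ∂_2 are all 1, so H_1 = Z^2.
  H_2: rank ker ∂_2 − rank ∂_3 = (14 − 13) − 0 = 1, and there is no ∂_3, so H_2 = Z.

Hence the Betti numbers are b_0 = 1, b_1 = 2, b_2 = 1.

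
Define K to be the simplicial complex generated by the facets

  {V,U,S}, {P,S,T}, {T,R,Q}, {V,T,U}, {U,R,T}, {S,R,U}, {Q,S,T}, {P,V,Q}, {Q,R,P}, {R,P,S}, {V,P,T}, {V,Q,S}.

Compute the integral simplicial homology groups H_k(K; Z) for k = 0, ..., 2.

H_0 ≅ Z,  H_1 ≅ Z/2,  H_2 = 0.

Order the vertices as P < Q < R < S < T < U < V. Listing each simplex with vertices in this order, K has dimension 2 with simplices:

  0-simplices (7): P, Q, R, S, T, U, V
  1-simplices (18): PQ, PR, PS, PT, PV, QR, QS, QT, QV, RS, RT, RU, ST, SU, SV, TU, TV, UV
  2-simplices (12): PQR, PQV, PRS, PST, PTV, QRT, QST, QSV, RSU, RTU, SUV, TUV

giving chain groups C_0 ≅ Z^7, C_1 ≅ Z^18, C_2 ≅ Z^12.

The boundary map ∂_1: C_1 → C_0 maps an edge to its endpoints' difference, ∂[p,q] = q − p.
This gives a 7×18 integer matrix of rank 6; reducing to Smith normal form yields diagonal entries (1,1,1,1,1,1).

Boundary ∂_2: C_2 → C_1 sends each 2-simplex [p,q,r] to [q,r] − [p,r] + [p,q]. For instance
  ∂QSV = SV − QV + QS,
  ∂TUV = UV − TV + TU.
The resulting 18×12 matrix has rank 12, and its Smith normal form has invariant factors (1,1,1,1,1,1,1,1,1,1,1,2).

Now H_k = ker ∂_k / im ∂_{k+1}, so:

  H_0: rank C_0 − rank ∂_1 = 7 − 6 = 1, and the invariant factors of ∂_1 are all 1, so H_0 ≅ Z.
  H_1: rank ker ∂_1 − rank ∂_2 = (18 − 6) − 12 = 0, and ∂_2 has invariant factor 2 > 1, so H_1 ≅ Z/2.
  H_2: rank ker ∂_2 − rank ∂_3 = (12 − 12) − 0 = 0, and there is no ∂_3, so H_2 ≅ 0.

As a check, the Euler characteristic is 7 − 18 + 12 = 1, which agrees with 1 − 0 + 0 = 1.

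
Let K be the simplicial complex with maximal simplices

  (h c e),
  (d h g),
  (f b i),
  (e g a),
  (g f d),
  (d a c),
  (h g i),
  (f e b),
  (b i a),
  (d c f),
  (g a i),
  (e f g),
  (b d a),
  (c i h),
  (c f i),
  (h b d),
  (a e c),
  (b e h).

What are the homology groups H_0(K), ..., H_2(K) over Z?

H_0 ≅ Z,  H_1 ≅ Z^2,  H_2 ≅ Z.

Order the vertices as a < b < c < d < e < f < g < h < i. Listing each simplex with vertices in this order, K has dimension 2 with simplices:

  0-simplices (9): a, b, c, d, e, f, g, h, i
  1-simplices (27): ab, ac, ad, ae, ag, ai, bd, be, bf, bh, bi, cd, ce, cf, ch, ci, df, dg, dh, ef, eg, eh, fg, fi, gh, gi, hi
  2-simplices (18): abd, abi, acd, ace, aeg, agi, bdh, bef, beh, bfi, cdf, ceh, cfi, chi, dfg, dgh, efg, ghi

giving chain groups C_0 ≅ Z^9, C_1 ≅ Z^27, C_2 ≅ Z^18.

The boundary map ∂_1: C_1 → C_0 sends each edge [p,q] (with p < q) to q − p. For instance
  ∂ai = i − a.
The resulting 9×27 matrix has rank 8, and its Smith normal form has invariant factors (1,1,1,1,1,1,1,1).

Boundary ∂_2: C_2 → C_1 sends each 2-simplex [p,q,r] to [q,r] − [p,r] + [p,q]. For instance
  ∂chi = hi − ci + ch,
  ∂agi = gi − ai + ag.
As a 27×18 matrix over Z this has rank 17, with invariant factors (1,1,1,1,1,1,1,1,1,1,1,1,1,1,1,1,1).

Computing H_k = (kernel of ∂_k) / (image of ∂_{k+1}):

  H_0: rank C_0 − rank ∂_1 = 9 − 8 = 1, and the invariant factors of ∂_1 are all 1, so H_0 = Z.
  H_1: rank ker ∂_1 − rank ∂_2 = (27 − 8) − 17 = 2, and the invariant factors of ∂_2 are all 1, so H_1 = Z^2.
  H_2: rank ker ∂_2 − rank ∂_3 = (18 − 17) − 0 = 1, and there is no ∂_3, so H_2 = Z.

(K is a triangulation of the torus T^2.)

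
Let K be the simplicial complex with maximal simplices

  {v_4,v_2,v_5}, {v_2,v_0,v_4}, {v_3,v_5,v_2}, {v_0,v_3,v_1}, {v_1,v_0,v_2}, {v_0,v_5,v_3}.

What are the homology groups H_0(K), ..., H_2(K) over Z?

H_0 ≅ Z,  H_1 ≅ Z,  H_2 = 0.

Order the vertices as v_0 < v_1 < v_2 < v_3 < v_4 < v_5. Listing each simplex with vertices in this order, K has dimension 2 with simplices:

  0-simplices (6): [v_0], [v_1], [v_2], [v_3], [v_4], [v_5]
  1-simplices (12): [v_0,v_1], [v_0,v_2], [v_0,v_3], [v_0,v_4], [v_0,v_5], [v_1,v_2], [v_1,v_3], [v_2,v_3], [v_2,v_4], [v_2,v_5], [v_3,v_5], [v_4,v_5]
  2-simplices (6): [v_0,v_1,v_2], [v_0,v_1,v_3], [v_0,v_2,v_4], [v_0,v_3,v_5], [v_2,v_3,v_5], [v_2,v_4,v_5]

giving chain groups C_0 ≅ Z^6, C_1 ≅ Z^12, C_2 ≅ Z^6.

Boundary ∂_1: C_1 → C_0 maps an edge to its endpoints' difference, ∂[p,q] = q − p. For instance
  ∂[v_0,v_3] = [v_3] − [v_0].
As a 6×12 matrix over Z this has rank 5, with invariant factors (1,1,1,1,1).

Boundary ∂_2: C_2 → C_1 maps a triangle to the signed sum of its edges. For instance
  ∂[v_0,v_2,v_4] = [v_2,v_4] − [v_0,v_4] + [v_0,v_2],
  ∂[v_0,v_1,v_2] = [v_1,v_2] − [v_0,v_2] + [v_0,v_1].
This gives a 12×6 integer matrix of rank 6; reducing to Smith normal form yields diagonal entries (1,1,1,1,1,1).

Computing H_k = (kernel of ∂_k) / (image of ∂_{k+1}):

  H_0: rank C_0 − rank ∂_1 = 6 − 5 = 1, and the invariant factors of ∂_1 are all 1, so H_0 = Z.
  H_1: rank ker ∂_1 − rank ∂_2 = (12 − 5) − 6 = 1, and the invariant factors of ∂_2 are all 1, so H_1 = Z.
  H_2: rank ker ∂_2 − rank ∂_3 = (6 − 6) − 0 = 0, and there is no ∂_3, so H_2 = 0.

As a check, the Euler characteristic is 6 − 12 + 6 = 0, which agrees with 1 − 1 + 0 = 0.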